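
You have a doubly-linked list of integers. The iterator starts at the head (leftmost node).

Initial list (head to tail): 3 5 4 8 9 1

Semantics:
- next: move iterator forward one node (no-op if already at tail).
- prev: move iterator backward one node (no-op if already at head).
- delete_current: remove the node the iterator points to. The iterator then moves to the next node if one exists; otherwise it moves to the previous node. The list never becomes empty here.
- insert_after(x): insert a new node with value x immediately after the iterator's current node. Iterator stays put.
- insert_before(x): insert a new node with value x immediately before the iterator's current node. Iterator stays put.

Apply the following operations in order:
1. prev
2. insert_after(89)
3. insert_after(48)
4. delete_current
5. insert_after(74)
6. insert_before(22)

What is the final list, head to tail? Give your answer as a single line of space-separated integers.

Answer: 22 48 74 89 5 4 8 9 1

Derivation:
After 1 (prev): list=[3, 5, 4, 8, 9, 1] cursor@3
After 2 (insert_after(89)): list=[3, 89, 5, 4, 8, 9, 1] cursor@3
After 3 (insert_after(48)): list=[3, 48, 89, 5, 4, 8, 9, 1] cursor@3
After 4 (delete_current): list=[48, 89, 5, 4, 8, 9, 1] cursor@48
After 5 (insert_after(74)): list=[48, 74, 89, 5, 4, 8, 9, 1] cursor@48
After 6 (insert_before(22)): list=[22, 48, 74, 89, 5, 4, 8, 9, 1] cursor@48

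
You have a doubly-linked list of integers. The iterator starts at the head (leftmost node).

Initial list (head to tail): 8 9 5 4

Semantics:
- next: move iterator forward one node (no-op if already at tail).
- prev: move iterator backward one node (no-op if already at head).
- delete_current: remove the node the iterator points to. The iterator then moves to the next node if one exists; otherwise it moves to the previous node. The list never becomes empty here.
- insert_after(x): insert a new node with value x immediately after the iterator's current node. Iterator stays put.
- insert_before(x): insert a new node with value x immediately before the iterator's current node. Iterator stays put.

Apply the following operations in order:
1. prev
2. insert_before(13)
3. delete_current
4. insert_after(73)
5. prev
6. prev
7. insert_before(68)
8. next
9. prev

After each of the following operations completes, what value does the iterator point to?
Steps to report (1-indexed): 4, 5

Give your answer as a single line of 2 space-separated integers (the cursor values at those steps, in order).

After 1 (prev): list=[8, 9, 5, 4] cursor@8
After 2 (insert_before(13)): list=[13, 8, 9, 5, 4] cursor@8
After 3 (delete_current): list=[13, 9, 5, 4] cursor@9
After 4 (insert_after(73)): list=[13, 9, 73, 5, 4] cursor@9
After 5 (prev): list=[13, 9, 73, 5, 4] cursor@13
After 6 (prev): list=[13, 9, 73, 5, 4] cursor@13
After 7 (insert_before(68)): list=[68, 13, 9, 73, 5, 4] cursor@13
After 8 (next): list=[68, 13, 9, 73, 5, 4] cursor@9
After 9 (prev): list=[68, 13, 9, 73, 5, 4] cursor@13

Answer: 9 13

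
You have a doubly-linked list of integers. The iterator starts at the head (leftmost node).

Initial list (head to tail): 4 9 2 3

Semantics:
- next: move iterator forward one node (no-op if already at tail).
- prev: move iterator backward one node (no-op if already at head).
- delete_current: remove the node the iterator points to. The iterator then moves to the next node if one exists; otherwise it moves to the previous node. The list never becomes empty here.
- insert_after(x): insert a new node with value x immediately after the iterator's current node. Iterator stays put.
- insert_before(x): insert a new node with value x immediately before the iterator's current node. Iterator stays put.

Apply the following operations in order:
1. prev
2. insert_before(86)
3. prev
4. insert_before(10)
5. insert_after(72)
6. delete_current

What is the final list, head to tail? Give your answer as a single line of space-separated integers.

Answer: 10 72 4 9 2 3

Derivation:
After 1 (prev): list=[4, 9, 2, 3] cursor@4
After 2 (insert_before(86)): list=[86, 4, 9, 2, 3] cursor@4
After 3 (prev): list=[86, 4, 9, 2, 3] cursor@86
After 4 (insert_before(10)): list=[10, 86, 4, 9, 2, 3] cursor@86
After 5 (insert_after(72)): list=[10, 86, 72, 4, 9, 2, 3] cursor@86
After 6 (delete_current): list=[10, 72, 4, 9, 2, 3] cursor@72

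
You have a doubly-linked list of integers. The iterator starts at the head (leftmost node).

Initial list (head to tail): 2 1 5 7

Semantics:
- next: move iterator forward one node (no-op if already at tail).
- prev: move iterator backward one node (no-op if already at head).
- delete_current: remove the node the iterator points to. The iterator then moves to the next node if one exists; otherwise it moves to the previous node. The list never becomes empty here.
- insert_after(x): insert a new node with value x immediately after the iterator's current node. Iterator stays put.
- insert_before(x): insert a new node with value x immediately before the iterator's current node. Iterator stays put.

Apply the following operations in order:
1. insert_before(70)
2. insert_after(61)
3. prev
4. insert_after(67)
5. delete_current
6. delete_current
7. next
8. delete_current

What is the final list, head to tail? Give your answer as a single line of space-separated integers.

Answer: 2 1 5 7

Derivation:
After 1 (insert_before(70)): list=[70, 2, 1, 5, 7] cursor@2
After 2 (insert_after(61)): list=[70, 2, 61, 1, 5, 7] cursor@2
After 3 (prev): list=[70, 2, 61, 1, 5, 7] cursor@70
After 4 (insert_after(67)): list=[70, 67, 2, 61, 1, 5, 7] cursor@70
After 5 (delete_current): list=[67, 2, 61, 1, 5, 7] cursor@67
After 6 (delete_current): list=[2, 61, 1, 5, 7] cursor@2
After 7 (next): list=[2, 61, 1, 5, 7] cursor@61
After 8 (delete_current): list=[2, 1, 5, 7] cursor@1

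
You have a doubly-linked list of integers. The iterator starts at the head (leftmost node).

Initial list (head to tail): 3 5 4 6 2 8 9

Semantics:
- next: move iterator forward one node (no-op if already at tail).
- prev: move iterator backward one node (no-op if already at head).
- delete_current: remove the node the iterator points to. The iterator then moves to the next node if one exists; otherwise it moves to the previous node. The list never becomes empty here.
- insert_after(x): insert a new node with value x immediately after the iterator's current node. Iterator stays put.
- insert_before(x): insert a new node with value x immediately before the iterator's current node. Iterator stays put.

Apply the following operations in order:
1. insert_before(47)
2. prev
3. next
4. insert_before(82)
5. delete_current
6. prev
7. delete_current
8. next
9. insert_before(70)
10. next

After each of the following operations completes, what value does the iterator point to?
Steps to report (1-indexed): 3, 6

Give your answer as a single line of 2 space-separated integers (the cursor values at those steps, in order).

Answer: 3 82

Derivation:
After 1 (insert_before(47)): list=[47, 3, 5, 4, 6, 2, 8, 9] cursor@3
After 2 (prev): list=[47, 3, 5, 4, 6, 2, 8, 9] cursor@47
After 3 (next): list=[47, 3, 5, 4, 6, 2, 8, 9] cursor@3
After 4 (insert_before(82)): list=[47, 82, 3, 5, 4, 6, 2, 8, 9] cursor@3
After 5 (delete_current): list=[47, 82, 5, 4, 6, 2, 8, 9] cursor@5
After 6 (prev): list=[47, 82, 5, 4, 6, 2, 8, 9] cursor@82
After 7 (delete_current): list=[47, 5, 4, 6, 2, 8, 9] cursor@5
After 8 (next): list=[47, 5, 4, 6, 2, 8, 9] cursor@4
After 9 (insert_before(70)): list=[47, 5, 70, 4, 6, 2, 8, 9] cursor@4
After 10 (next): list=[47, 5, 70, 4, 6, 2, 8, 9] cursor@6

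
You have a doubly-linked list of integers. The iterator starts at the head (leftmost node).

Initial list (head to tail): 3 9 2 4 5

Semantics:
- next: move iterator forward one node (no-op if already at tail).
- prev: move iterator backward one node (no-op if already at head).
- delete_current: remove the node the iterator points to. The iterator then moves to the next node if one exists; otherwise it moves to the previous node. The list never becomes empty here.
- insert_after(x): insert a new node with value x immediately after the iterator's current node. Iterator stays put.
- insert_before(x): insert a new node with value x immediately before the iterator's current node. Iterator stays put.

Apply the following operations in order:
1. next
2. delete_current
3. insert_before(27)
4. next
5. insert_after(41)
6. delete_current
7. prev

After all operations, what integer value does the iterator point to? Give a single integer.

After 1 (next): list=[3, 9, 2, 4, 5] cursor@9
After 2 (delete_current): list=[3, 2, 4, 5] cursor@2
After 3 (insert_before(27)): list=[3, 27, 2, 4, 5] cursor@2
After 4 (next): list=[3, 27, 2, 4, 5] cursor@4
After 5 (insert_after(41)): list=[3, 27, 2, 4, 41, 5] cursor@4
After 6 (delete_current): list=[3, 27, 2, 41, 5] cursor@41
After 7 (prev): list=[3, 27, 2, 41, 5] cursor@2

Answer: 2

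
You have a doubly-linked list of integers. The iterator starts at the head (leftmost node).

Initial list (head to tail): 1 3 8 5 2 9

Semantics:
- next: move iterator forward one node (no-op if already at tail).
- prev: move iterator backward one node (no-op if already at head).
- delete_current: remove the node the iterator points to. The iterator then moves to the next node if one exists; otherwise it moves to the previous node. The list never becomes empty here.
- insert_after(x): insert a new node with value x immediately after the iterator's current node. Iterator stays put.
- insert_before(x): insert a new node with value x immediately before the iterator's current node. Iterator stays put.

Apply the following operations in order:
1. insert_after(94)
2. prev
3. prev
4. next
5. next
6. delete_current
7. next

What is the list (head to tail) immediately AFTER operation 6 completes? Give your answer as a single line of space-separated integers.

Answer: 1 94 8 5 2 9

Derivation:
After 1 (insert_after(94)): list=[1, 94, 3, 8, 5, 2, 9] cursor@1
After 2 (prev): list=[1, 94, 3, 8, 5, 2, 9] cursor@1
After 3 (prev): list=[1, 94, 3, 8, 5, 2, 9] cursor@1
After 4 (next): list=[1, 94, 3, 8, 5, 2, 9] cursor@94
After 5 (next): list=[1, 94, 3, 8, 5, 2, 9] cursor@3
After 6 (delete_current): list=[1, 94, 8, 5, 2, 9] cursor@8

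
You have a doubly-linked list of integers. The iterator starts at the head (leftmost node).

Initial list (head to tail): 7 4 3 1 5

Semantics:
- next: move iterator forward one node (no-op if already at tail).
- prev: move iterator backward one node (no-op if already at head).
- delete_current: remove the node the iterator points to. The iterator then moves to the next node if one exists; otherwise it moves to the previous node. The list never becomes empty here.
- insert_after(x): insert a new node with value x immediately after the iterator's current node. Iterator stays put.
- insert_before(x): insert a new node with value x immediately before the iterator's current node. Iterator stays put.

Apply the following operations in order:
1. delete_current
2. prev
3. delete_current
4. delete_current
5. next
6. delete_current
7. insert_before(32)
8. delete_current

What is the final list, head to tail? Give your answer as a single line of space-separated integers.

Answer: 32

Derivation:
After 1 (delete_current): list=[4, 3, 1, 5] cursor@4
After 2 (prev): list=[4, 3, 1, 5] cursor@4
After 3 (delete_current): list=[3, 1, 5] cursor@3
After 4 (delete_current): list=[1, 5] cursor@1
After 5 (next): list=[1, 5] cursor@5
After 6 (delete_current): list=[1] cursor@1
After 7 (insert_before(32)): list=[32, 1] cursor@1
After 8 (delete_current): list=[32] cursor@32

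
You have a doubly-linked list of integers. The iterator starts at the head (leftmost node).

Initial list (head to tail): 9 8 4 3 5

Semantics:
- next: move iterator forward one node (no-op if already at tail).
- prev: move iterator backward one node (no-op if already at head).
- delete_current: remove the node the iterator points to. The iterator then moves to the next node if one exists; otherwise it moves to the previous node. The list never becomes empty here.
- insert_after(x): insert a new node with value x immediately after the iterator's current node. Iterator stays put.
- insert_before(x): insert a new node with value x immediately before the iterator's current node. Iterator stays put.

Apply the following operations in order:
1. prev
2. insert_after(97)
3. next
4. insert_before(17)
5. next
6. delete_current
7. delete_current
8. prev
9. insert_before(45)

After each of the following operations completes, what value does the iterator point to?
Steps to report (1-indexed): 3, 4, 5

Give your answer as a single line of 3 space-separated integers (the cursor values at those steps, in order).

After 1 (prev): list=[9, 8, 4, 3, 5] cursor@9
After 2 (insert_after(97)): list=[9, 97, 8, 4, 3, 5] cursor@9
After 3 (next): list=[9, 97, 8, 4, 3, 5] cursor@97
After 4 (insert_before(17)): list=[9, 17, 97, 8, 4, 3, 5] cursor@97
After 5 (next): list=[9, 17, 97, 8, 4, 3, 5] cursor@8
After 6 (delete_current): list=[9, 17, 97, 4, 3, 5] cursor@4
After 7 (delete_current): list=[9, 17, 97, 3, 5] cursor@3
After 8 (prev): list=[9, 17, 97, 3, 5] cursor@97
After 9 (insert_before(45)): list=[9, 17, 45, 97, 3, 5] cursor@97

Answer: 97 97 8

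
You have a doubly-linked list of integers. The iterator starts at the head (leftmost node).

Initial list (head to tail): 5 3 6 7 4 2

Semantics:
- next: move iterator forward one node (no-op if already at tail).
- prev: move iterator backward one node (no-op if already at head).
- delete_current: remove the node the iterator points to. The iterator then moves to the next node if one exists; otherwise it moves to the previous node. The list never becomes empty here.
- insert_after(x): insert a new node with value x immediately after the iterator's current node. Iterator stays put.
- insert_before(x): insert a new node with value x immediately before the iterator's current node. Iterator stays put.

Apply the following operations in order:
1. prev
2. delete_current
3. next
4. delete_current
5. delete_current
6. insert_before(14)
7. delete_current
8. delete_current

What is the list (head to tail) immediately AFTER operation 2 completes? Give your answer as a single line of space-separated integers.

After 1 (prev): list=[5, 3, 6, 7, 4, 2] cursor@5
After 2 (delete_current): list=[3, 6, 7, 4, 2] cursor@3

Answer: 3 6 7 4 2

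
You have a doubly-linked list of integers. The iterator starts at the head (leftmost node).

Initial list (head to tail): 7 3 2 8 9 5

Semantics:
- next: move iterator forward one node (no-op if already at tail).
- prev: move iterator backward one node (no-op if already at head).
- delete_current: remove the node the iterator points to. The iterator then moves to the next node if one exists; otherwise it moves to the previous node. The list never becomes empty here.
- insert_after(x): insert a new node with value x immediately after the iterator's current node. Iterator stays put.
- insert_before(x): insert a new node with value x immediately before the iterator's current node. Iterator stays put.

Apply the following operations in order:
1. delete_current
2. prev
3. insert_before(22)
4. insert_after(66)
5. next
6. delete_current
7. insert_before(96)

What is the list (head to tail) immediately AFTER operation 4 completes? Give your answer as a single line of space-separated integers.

After 1 (delete_current): list=[3, 2, 8, 9, 5] cursor@3
After 2 (prev): list=[3, 2, 8, 9, 5] cursor@3
After 3 (insert_before(22)): list=[22, 3, 2, 8, 9, 5] cursor@3
After 4 (insert_after(66)): list=[22, 3, 66, 2, 8, 9, 5] cursor@3

Answer: 22 3 66 2 8 9 5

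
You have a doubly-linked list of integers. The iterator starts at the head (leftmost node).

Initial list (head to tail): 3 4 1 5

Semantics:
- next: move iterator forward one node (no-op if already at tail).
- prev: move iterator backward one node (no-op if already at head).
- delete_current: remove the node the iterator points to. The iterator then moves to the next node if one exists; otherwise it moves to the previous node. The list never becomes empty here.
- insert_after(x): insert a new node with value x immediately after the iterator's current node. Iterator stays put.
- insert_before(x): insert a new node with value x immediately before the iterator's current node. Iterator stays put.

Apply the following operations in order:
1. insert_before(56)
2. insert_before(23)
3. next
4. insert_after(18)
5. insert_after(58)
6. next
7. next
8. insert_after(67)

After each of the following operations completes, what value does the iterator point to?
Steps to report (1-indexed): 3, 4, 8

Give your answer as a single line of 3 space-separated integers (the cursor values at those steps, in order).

After 1 (insert_before(56)): list=[56, 3, 4, 1, 5] cursor@3
After 2 (insert_before(23)): list=[56, 23, 3, 4, 1, 5] cursor@3
After 3 (next): list=[56, 23, 3, 4, 1, 5] cursor@4
After 4 (insert_after(18)): list=[56, 23, 3, 4, 18, 1, 5] cursor@4
After 5 (insert_after(58)): list=[56, 23, 3, 4, 58, 18, 1, 5] cursor@4
After 6 (next): list=[56, 23, 3, 4, 58, 18, 1, 5] cursor@58
After 7 (next): list=[56, 23, 3, 4, 58, 18, 1, 5] cursor@18
After 8 (insert_after(67)): list=[56, 23, 3, 4, 58, 18, 67, 1, 5] cursor@18

Answer: 4 4 18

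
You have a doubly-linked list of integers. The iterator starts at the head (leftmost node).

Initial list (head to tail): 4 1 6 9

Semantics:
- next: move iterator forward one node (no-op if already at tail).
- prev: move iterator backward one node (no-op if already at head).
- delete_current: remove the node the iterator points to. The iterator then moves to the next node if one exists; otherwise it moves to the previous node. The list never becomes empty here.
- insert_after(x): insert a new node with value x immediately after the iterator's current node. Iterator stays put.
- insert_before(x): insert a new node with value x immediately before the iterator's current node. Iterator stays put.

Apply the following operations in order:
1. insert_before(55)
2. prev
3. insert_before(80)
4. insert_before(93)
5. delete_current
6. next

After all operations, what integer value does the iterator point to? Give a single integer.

After 1 (insert_before(55)): list=[55, 4, 1, 6, 9] cursor@4
After 2 (prev): list=[55, 4, 1, 6, 9] cursor@55
After 3 (insert_before(80)): list=[80, 55, 4, 1, 6, 9] cursor@55
After 4 (insert_before(93)): list=[80, 93, 55, 4, 1, 6, 9] cursor@55
After 5 (delete_current): list=[80, 93, 4, 1, 6, 9] cursor@4
After 6 (next): list=[80, 93, 4, 1, 6, 9] cursor@1

Answer: 1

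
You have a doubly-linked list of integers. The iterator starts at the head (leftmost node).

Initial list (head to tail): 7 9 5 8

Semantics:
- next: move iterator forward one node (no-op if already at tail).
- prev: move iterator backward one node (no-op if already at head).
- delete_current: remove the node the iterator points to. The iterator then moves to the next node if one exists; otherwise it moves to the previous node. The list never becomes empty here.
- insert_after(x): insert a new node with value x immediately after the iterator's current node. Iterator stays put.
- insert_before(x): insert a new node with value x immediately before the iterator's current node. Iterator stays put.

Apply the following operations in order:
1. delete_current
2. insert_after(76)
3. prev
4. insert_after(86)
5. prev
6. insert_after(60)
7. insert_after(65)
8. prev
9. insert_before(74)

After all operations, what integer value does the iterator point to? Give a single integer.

Answer: 9

Derivation:
After 1 (delete_current): list=[9, 5, 8] cursor@9
After 2 (insert_after(76)): list=[9, 76, 5, 8] cursor@9
After 3 (prev): list=[9, 76, 5, 8] cursor@9
After 4 (insert_after(86)): list=[9, 86, 76, 5, 8] cursor@9
After 5 (prev): list=[9, 86, 76, 5, 8] cursor@9
After 6 (insert_after(60)): list=[9, 60, 86, 76, 5, 8] cursor@9
After 7 (insert_after(65)): list=[9, 65, 60, 86, 76, 5, 8] cursor@9
After 8 (prev): list=[9, 65, 60, 86, 76, 5, 8] cursor@9
After 9 (insert_before(74)): list=[74, 9, 65, 60, 86, 76, 5, 8] cursor@9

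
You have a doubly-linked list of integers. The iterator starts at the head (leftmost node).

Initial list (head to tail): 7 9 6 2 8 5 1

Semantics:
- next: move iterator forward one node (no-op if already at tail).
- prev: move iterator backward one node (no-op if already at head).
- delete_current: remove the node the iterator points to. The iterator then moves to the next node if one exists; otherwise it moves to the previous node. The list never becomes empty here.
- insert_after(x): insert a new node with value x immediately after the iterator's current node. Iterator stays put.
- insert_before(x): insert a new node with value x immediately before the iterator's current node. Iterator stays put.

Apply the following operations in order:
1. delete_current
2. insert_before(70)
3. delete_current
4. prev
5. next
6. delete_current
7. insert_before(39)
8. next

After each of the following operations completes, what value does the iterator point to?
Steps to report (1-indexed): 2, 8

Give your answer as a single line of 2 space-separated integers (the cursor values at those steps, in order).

Answer: 9 8

Derivation:
After 1 (delete_current): list=[9, 6, 2, 8, 5, 1] cursor@9
After 2 (insert_before(70)): list=[70, 9, 6, 2, 8, 5, 1] cursor@9
After 3 (delete_current): list=[70, 6, 2, 8, 5, 1] cursor@6
After 4 (prev): list=[70, 6, 2, 8, 5, 1] cursor@70
After 5 (next): list=[70, 6, 2, 8, 5, 1] cursor@6
After 6 (delete_current): list=[70, 2, 8, 5, 1] cursor@2
After 7 (insert_before(39)): list=[70, 39, 2, 8, 5, 1] cursor@2
After 8 (next): list=[70, 39, 2, 8, 5, 1] cursor@8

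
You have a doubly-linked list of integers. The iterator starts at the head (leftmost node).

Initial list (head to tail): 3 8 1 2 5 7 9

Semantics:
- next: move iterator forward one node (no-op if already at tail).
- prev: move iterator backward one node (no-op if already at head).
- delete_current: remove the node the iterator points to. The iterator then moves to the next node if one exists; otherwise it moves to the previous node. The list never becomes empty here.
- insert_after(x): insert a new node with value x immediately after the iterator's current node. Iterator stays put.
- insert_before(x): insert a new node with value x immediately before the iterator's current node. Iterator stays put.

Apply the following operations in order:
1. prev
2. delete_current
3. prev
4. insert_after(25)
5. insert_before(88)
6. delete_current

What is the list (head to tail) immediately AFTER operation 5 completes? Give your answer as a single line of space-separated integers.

After 1 (prev): list=[3, 8, 1, 2, 5, 7, 9] cursor@3
After 2 (delete_current): list=[8, 1, 2, 5, 7, 9] cursor@8
After 3 (prev): list=[8, 1, 2, 5, 7, 9] cursor@8
After 4 (insert_after(25)): list=[8, 25, 1, 2, 5, 7, 9] cursor@8
After 5 (insert_before(88)): list=[88, 8, 25, 1, 2, 5, 7, 9] cursor@8

Answer: 88 8 25 1 2 5 7 9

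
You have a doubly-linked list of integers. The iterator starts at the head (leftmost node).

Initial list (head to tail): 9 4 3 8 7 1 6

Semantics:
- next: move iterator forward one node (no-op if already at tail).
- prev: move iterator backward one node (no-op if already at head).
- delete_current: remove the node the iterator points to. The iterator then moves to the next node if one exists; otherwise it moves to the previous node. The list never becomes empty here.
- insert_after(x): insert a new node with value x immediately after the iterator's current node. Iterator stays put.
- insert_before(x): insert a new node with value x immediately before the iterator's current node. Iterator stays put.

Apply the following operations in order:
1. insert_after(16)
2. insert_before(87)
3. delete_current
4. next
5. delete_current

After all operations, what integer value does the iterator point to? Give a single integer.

After 1 (insert_after(16)): list=[9, 16, 4, 3, 8, 7, 1, 6] cursor@9
After 2 (insert_before(87)): list=[87, 9, 16, 4, 3, 8, 7, 1, 6] cursor@9
After 3 (delete_current): list=[87, 16, 4, 3, 8, 7, 1, 6] cursor@16
After 4 (next): list=[87, 16, 4, 3, 8, 7, 1, 6] cursor@4
After 5 (delete_current): list=[87, 16, 3, 8, 7, 1, 6] cursor@3

Answer: 3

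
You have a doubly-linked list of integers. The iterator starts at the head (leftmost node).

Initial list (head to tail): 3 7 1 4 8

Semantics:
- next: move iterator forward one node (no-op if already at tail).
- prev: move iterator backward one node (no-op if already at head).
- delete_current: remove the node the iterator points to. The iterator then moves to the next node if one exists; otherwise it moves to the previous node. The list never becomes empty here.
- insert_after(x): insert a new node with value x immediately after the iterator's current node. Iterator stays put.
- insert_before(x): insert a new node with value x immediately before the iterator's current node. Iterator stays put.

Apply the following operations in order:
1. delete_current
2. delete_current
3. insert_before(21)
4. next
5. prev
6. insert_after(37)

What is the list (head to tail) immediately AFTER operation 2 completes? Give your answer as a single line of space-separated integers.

Answer: 1 4 8

Derivation:
After 1 (delete_current): list=[7, 1, 4, 8] cursor@7
After 2 (delete_current): list=[1, 4, 8] cursor@1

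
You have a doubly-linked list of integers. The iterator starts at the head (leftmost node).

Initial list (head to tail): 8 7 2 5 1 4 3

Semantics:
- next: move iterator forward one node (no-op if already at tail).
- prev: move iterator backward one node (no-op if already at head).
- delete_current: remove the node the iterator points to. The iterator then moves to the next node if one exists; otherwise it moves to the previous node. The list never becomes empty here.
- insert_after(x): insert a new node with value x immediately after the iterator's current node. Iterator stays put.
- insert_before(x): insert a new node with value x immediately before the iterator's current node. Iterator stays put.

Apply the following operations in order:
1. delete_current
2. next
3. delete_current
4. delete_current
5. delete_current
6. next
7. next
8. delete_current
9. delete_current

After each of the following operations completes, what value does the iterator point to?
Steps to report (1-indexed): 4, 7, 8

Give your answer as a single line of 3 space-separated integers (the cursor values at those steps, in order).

After 1 (delete_current): list=[7, 2, 5, 1, 4, 3] cursor@7
After 2 (next): list=[7, 2, 5, 1, 4, 3] cursor@2
After 3 (delete_current): list=[7, 5, 1, 4, 3] cursor@5
After 4 (delete_current): list=[7, 1, 4, 3] cursor@1
After 5 (delete_current): list=[7, 4, 3] cursor@4
After 6 (next): list=[7, 4, 3] cursor@3
After 7 (next): list=[7, 4, 3] cursor@3
After 8 (delete_current): list=[7, 4] cursor@4
After 9 (delete_current): list=[7] cursor@7

Answer: 1 3 4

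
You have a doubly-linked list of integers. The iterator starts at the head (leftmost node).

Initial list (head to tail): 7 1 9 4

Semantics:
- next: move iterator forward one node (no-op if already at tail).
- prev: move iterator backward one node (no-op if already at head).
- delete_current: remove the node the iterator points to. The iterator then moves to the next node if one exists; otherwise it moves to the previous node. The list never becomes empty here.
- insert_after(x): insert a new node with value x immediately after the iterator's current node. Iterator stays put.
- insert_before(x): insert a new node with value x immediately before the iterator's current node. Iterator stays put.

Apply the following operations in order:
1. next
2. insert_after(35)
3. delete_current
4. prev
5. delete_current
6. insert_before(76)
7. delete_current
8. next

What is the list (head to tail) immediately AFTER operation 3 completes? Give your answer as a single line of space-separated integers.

Answer: 7 35 9 4

Derivation:
After 1 (next): list=[7, 1, 9, 4] cursor@1
After 2 (insert_after(35)): list=[7, 1, 35, 9, 4] cursor@1
After 3 (delete_current): list=[7, 35, 9, 4] cursor@35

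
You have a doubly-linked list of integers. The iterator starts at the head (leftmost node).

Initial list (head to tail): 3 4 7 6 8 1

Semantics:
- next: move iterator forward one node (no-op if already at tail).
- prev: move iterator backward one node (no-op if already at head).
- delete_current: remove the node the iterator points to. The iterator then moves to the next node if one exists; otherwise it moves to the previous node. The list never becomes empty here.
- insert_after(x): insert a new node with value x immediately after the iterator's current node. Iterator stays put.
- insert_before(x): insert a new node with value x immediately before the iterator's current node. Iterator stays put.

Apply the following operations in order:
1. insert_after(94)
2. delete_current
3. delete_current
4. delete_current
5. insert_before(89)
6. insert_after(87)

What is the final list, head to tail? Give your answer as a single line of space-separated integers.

After 1 (insert_after(94)): list=[3, 94, 4, 7, 6, 8, 1] cursor@3
After 2 (delete_current): list=[94, 4, 7, 6, 8, 1] cursor@94
After 3 (delete_current): list=[4, 7, 6, 8, 1] cursor@4
After 4 (delete_current): list=[7, 6, 8, 1] cursor@7
After 5 (insert_before(89)): list=[89, 7, 6, 8, 1] cursor@7
After 6 (insert_after(87)): list=[89, 7, 87, 6, 8, 1] cursor@7

Answer: 89 7 87 6 8 1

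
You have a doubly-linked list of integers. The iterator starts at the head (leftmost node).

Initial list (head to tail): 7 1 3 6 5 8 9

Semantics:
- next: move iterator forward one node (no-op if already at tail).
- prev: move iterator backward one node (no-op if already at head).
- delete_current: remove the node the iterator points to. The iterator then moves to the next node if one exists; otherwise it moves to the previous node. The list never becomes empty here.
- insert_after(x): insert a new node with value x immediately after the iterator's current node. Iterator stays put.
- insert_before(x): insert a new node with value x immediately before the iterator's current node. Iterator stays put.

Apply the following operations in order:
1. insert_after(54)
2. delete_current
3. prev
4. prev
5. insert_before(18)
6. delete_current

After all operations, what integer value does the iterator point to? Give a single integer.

Answer: 1

Derivation:
After 1 (insert_after(54)): list=[7, 54, 1, 3, 6, 5, 8, 9] cursor@7
After 2 (delete_current): list=[54, 1, 3, 6, 5, 8, 9] cursor@54
After 3 (prev): list=[54, 1, 3, 6, 5, 8, 9] cursor@54
After 4 (prev): list=[54, 1, 3, 6, 5, 8, 9] cursor@54
After 5 (insert_before(18)): list=[18, 54, 1, 3, 6, 5, 8, 9] cursor@54
After 6 (delete_current): list=[18, 1, 3, 6, 5, 8, 9] cursor@1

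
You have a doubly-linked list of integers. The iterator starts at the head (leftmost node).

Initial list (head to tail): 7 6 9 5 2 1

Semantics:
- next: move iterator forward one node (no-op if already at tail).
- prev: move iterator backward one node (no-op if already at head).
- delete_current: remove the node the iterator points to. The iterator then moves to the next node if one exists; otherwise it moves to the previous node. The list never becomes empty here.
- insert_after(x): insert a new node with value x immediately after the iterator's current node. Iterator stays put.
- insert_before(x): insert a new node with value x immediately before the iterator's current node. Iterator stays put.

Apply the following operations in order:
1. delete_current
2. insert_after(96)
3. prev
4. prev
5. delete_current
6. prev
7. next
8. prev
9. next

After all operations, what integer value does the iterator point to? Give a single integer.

Answer: 9

Derivation:
After 1 (delete_current): list=[6, 9, 5, 2, 1] cursor@6
After 2 (insert_after(96)): list=[6, 96, 9, 5, 2, 1] cursor@6
After 3 (prev): list=[6, 96, 9, 5, 2, 1] cursor@6
After 4 (prev): list=[6, 96, 9, 5, 2, 1] cursor@6
After 5 (delete_current): list=[96, 9, 5, 2, 1] cursor@96
After 6 (prev): list=[96, 9, 5, 2, 1] cursor@96
After 7 (next): list=[96, 9, 5, 2, 1] cursor@9
After 8 (prev): list=[96, 9, 5, 2, 1] cursor@96
After 9 (next): list=[96, 9, 5, 2, 1] cursor@9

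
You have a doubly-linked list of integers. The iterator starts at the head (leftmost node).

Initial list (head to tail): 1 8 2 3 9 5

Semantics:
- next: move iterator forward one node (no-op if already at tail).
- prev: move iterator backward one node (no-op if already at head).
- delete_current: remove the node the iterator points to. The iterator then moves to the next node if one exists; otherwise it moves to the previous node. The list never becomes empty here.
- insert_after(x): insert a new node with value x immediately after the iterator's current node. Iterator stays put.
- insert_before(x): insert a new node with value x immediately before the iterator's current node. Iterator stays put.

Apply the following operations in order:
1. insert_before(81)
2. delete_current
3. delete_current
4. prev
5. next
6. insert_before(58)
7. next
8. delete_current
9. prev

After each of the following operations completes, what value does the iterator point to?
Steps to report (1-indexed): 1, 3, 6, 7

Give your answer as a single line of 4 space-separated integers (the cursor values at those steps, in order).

After 1 (insert_before(81)): list=[81, 1, 8, 2, 3, 9, 5] cursor@1
After 2 (delete_current): list=[81, 8, 2, 3, 9, 5] cursor@8
After 3 (delete_current): list=[81, 2, 3, 9, 5] cursor@2
After 4 (prev): list=[81, 2, 3, 9, 5] cursor@81
After 5 (next): list=[81, 2, 3, 9, 5] cursor@2
After 6 (insert_before(58)): list=[81, 58, 2, 3, 9, 5] cursor@2
After 7 (next): list=[81, 58, 2, 3, 9, 5] cursor@3
After 8 (delete_current): list=[81, 58, 2, 9, 5] cursor@9
After 9 (prev): list=[81, 58, 2, 9, 5] cursor@2

Answer: 1 2 2 3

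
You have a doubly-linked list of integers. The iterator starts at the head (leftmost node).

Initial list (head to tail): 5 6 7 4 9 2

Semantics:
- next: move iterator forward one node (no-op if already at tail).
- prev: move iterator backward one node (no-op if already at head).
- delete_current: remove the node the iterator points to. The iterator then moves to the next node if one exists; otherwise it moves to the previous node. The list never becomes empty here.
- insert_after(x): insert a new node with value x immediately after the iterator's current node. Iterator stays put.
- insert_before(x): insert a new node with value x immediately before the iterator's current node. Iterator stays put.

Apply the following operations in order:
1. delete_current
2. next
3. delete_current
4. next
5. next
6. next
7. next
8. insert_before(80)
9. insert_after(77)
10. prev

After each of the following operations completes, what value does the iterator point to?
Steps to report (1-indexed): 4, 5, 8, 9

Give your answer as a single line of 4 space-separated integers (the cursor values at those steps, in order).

Answer: 9 2 2 2

Derivation:
After 1 (delete_current): list=[6, 7, 4, 9, 2] cursor@6
After 2 (next): list=[6, 7, 4, 9, 2] cursor@7
After 3 (delete_current): list=[6, 4, 9, 2] cursor@4
After 4 (next): list=[6, 4, 9, 2] cursor@9
After 5 (next): list=[6, 4, 9, 2] cursor@2
After 6 (next): list=[6, 4, 9, 2] cursor@2
After 7 (next): list=[6, 4, 9, 2] cursor@2
After 8 (insert_before(80)): list=[6, 4, 9, 80, 2] cursor@2
After 9 (insert_after(77)): list=[6, 4, 9, 80, 2, 77] cursor@2
After 10 (prev): list=[6, 4, 9, 80, 2, 77] cursor@80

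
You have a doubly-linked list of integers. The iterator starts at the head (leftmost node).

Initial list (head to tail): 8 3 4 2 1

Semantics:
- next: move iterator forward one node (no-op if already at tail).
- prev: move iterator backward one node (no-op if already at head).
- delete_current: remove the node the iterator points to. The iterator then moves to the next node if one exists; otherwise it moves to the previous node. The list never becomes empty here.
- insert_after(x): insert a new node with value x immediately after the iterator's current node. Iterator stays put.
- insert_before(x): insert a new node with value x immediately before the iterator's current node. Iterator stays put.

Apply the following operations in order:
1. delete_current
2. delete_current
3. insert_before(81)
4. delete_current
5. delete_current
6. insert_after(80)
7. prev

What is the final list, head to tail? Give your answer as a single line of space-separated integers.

After 1 (delete_current): list=[3, 4, 2, 1] cursor@3
After 2 (delete_current): list=[4, 2, 1] cursor@4
After 3 (insert_before(81)): list=[81, 4, 2, 1] cursor@4
After 4 (delete_current): list=[81, 2, 1] cursor@2
After 5 (delete_current): list=[81, 1] cursor@1
After 6 (insert_after(80)): list=[81, 1, 80] cursor@1
After 7 (prev): list=[81, 1, 80] cursor@81

Answer: 81 1 80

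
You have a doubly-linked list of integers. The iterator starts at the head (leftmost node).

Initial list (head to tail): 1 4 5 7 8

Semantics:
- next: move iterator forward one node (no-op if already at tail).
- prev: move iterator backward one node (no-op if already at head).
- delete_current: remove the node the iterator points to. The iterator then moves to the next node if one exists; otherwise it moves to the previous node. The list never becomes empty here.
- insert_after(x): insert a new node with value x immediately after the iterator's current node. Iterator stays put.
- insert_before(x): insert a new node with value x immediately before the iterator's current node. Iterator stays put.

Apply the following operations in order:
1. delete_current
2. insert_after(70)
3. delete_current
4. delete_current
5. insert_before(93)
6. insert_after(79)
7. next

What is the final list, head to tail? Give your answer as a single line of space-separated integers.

Answer: 93 5 79 7 8

Derivation:
After 1 (delete_current): list=[4, 5, 7, 8] cursor@4
After 2 (insert_after(70)): list=[4, 70, 5, 7, 8] cursor@4
After 3 (delete_current): list=[70, 5, 7, 8] cursor@70
After 4 (delete_current): list=[5, 7, 8] cursor@5
After 5 (insert_before(93)): list=[93, 5, 7, 8] cursor@5
After 6 (insert_after(79)): list=[93, 5, 79, 7, 8] cursor@5
After 7 (next): list=[93, 5, 79, 7, 8] cursor@79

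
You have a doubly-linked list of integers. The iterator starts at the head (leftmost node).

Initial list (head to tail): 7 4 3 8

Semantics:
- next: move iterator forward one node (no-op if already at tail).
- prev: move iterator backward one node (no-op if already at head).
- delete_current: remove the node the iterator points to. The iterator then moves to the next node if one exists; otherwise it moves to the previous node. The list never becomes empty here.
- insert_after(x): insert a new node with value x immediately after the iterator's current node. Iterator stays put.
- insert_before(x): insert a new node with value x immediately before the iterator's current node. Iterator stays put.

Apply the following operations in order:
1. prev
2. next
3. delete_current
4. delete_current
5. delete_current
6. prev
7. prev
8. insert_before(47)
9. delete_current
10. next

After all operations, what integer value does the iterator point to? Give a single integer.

After 1 (prev): list=[7, 4, 3, 8] cursor@7
After 2 (next): list=[7, 4, 3, 8] cursor@4
After 3 (delete_current): list=[7, 3, 8] cursor@3
After 4 (delete_current): list=[7, 8] cursor@8
After 5 (delete_current): list=[7] cursor@7
After 6 (prev): list=[7] cursor@7
After 7 (prev): list=[7] cursor@7
After 8 (insert_before(47)): list=[47, 7] cursor@7
After 9 (delete_current): list=[47] cursor@47
After 10 (next): list=[47] cursor@47

Answer: 47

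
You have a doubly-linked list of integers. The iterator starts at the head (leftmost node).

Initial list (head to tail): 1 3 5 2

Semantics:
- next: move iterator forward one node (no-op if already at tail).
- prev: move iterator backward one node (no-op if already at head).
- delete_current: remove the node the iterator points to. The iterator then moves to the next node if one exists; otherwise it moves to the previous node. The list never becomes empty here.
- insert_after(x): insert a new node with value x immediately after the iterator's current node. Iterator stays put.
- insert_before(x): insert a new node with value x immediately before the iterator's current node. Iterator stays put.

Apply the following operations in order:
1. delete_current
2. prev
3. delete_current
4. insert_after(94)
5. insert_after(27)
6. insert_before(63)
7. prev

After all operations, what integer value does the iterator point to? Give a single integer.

After 1 (delete_current): list=[3, 5, 2] cursor@3
After 2 (prev): list=[3, 5, 2] cursor@3
After 3 (delete_current): list=[5, 2] cursor@5
After 4 (insert_after(94)): list=[5, 94, 2] cursor@5
After 5 (insert_after(27)): list=[5, 27, 94, 2] cursor@5
After 6 (insert_before(63)): list=[63, 5, 27, 94, 2] cursor@5
After 7 (prev): list=[63, 5, 27, 94, 2] cursor@63

Answer: 63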